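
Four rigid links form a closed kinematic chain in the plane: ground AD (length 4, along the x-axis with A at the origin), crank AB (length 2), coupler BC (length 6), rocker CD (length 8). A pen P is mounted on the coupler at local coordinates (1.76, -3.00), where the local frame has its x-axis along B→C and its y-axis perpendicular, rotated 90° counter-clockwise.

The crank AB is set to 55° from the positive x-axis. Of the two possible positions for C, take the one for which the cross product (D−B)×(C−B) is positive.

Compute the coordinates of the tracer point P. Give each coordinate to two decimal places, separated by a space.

A=(0,0), D=(4.00,0)
B = A + 2.00·(cos55°, sin55°) = (1.1472, 1.6383)
|BD| = 3.2898
circle(B,6.00) ∩ circle(D,8.00): a=-2.6107, h=5.4023
  candidates: C₊=(1.5735,7.6231) cross=17.772; C₋=(-3.8071,-1.7463) cross=-17.772
  mode + wants cross > 0 → take C=(1.5735,7.6231) (cross=17.772)
ex = (C−B)/|BC| = (0.0711,0.9975); ey = (-0.9975,0.0711)
P = B + 1.76·ex + -3.00·ey = (4.2646,3.1807)

4.26 3.18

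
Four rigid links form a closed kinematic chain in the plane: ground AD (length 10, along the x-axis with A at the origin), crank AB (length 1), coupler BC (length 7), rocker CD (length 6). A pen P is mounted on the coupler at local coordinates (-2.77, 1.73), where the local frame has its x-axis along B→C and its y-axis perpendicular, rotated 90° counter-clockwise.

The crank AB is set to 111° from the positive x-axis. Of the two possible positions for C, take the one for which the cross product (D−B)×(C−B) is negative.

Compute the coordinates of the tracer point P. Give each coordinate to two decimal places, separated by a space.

A=(0,0), D=(10.00,0)
B = A + 1.00·(cos111°, sin111°) = (-0.3584, 0.9336)
|BD| = 10.4004
circle(B,7.00) ∩ circle(D,6.00): a=5.8252, h=3.8817
  candidates: C₊=(5.7917,4.2767) cross=40.371; C₋=(5.0948,-3.4553) cross=-40.371
  mode - wants cross < 0 → take C=(5.0948,-3.4553) (cross=-40.371)
ex = (C−B)/|BC| = (0.7790,-0.6270); ey = (0.6270,0.7790)
P = B + -2.77·ex + 1.73·ey = (-1.4316,4.0181)

-1.43 4.02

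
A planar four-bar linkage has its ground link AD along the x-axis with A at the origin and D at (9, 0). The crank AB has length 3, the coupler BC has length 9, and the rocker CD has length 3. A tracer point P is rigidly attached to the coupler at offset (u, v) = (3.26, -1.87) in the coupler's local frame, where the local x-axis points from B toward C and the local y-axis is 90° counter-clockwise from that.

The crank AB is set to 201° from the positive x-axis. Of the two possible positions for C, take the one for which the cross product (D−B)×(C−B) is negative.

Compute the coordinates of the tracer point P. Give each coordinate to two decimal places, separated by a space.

A=(0,0), D=(9.00,0)
B = A + 3.00·(cos201°, sin201°) = (-2.8007, -1.0751)
|BD| = 11.8496
circle(B,9.00) ∩ circle(D,3.00): a=8.9629, h=0.8166
  candidates: C₊=(6.0511,0.5513) cross=9.676; C₋=(6.1993,-1.0751) cross=-9.676
  mode - wants cross < 0 → take C=(6.1993,-1.0751) (cross=-9.676)
ex = (C−B)/|BC| = (1.0000,0.0000); ey = (-0.0000,1.0000)
P = B + 3.26·ex + -1.87·ey = (0.4593,-2.9451)

0.46 -2.95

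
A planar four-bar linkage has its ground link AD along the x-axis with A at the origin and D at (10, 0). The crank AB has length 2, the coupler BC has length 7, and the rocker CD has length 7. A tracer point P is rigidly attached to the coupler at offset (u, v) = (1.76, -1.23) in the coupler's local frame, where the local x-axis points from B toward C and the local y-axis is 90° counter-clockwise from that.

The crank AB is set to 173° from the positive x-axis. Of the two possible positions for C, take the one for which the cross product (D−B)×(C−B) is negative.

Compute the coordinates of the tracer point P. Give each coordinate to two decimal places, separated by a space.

-1.15 -1.74

A=(0,0), D=(10.00,0)
B = A + 2.00·(cos173°, sin173°) = (-1.9851, 0.2437)
|BD| = 11.9876
circle(B,7.00) ∩ circle(D,7.00): a=5.9938, h=3.6159
  candidates: C₊=(4.0810,3.7370) cross=43.346; C₋=(3.9339,-3.4933) cross=-43.346
  mode - wants cross < 0 → take C=(3.9339,-3.4933) (cross=-43.346)
ex = (C−B)/|BC| = (0.8456,-0.5339); ey = (0.5339,0.8456)
P = B + 1.76·ex + -1.23·ey = (-1.1535,-1.7359)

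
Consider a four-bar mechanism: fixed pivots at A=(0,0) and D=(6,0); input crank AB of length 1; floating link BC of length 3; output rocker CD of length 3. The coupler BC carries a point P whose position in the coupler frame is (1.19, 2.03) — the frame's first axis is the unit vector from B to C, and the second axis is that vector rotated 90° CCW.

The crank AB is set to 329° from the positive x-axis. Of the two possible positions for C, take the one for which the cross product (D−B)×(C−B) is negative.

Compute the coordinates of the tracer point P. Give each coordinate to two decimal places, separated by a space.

A=(0,0), D=(6.00,0)
B = A + 1.00·(cos329°, sin329°) = (0.8572, -0.5150)
|BD| = 5.1686
circle(B,3.00) ∩ circle(D,3.00): a=2.5843, h=1.5236
  candidates: C₊=(3.2768,1.2585) cross=7.875; C₋=(3.5804,-1.7736) cross=-7.875
  mode - wants cross < 0 → take C=(3.5804,-1.7736) (cross=-7.875)
ex = (C−B)/|BC| = (0.9077,-0.4195); ey = (0.4195,0.9077)
P = B + 1.19·ex + 2.03·ey = (2.7890,0.8285)

2.79 0.83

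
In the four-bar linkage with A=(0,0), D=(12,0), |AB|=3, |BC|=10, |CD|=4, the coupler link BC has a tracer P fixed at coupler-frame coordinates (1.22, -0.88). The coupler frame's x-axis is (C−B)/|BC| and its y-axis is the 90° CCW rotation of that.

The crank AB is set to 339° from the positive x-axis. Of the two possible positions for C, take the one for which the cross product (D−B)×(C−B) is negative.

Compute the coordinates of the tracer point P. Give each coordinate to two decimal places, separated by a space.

A=(0,0), D=(12.00,0)
B = A + 3.00·(cos339°, sin339°) = (2.8007, -1.0751)
|BD| = 9.2619
circle(B,10.00) ∩ circle(D,4.00): a=9.1657, h=3.9988
  candidates: C₊=(11.4403,3.9606) cross=37.037; C₋=(12.3686,-3.9830) cross=-37.037
  mode - wants cross < 0 → take C=(12.3686,-3.9830) (cross=-37.037)
ex = (C−B)/|BC| = (0.9568,-0.2908); ey = (0.2908,0.9568)
P = B + 1.22·ex + -0.88·ey = (3.7121,-2.2718)

3.71 -2.27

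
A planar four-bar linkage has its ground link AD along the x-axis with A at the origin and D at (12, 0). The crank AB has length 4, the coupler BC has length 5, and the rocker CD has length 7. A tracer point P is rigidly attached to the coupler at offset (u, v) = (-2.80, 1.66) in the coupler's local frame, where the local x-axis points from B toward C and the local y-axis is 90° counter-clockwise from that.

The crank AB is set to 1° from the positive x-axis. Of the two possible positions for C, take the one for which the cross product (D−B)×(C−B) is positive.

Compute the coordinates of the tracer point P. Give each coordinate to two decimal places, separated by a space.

A=(0,0), D=(12.00,0)
B = A + 4.00·(cos1°, sin1°) = (3.9994, 0.0698)
|BD| = 8.0009
circle(B,5.00) ∩ circle(D,7.00): a=2.5006, h=4.3298
  candidates: C₊=(6.5377,4.3776) cross=34.642; C₋=(6.4621,-4.2816) cross=-34.642
  mode + wants cross > 0 → take C=(6.5377,4.3776) (cross=34.642)
ex = (C−B)/|BC| = (0.5077,0.8616); ey = (-0.8616,0.5077)
P = B + -2.80·ex + 1.66·ey = (1.1478,-1.4998)

1.15 -1.50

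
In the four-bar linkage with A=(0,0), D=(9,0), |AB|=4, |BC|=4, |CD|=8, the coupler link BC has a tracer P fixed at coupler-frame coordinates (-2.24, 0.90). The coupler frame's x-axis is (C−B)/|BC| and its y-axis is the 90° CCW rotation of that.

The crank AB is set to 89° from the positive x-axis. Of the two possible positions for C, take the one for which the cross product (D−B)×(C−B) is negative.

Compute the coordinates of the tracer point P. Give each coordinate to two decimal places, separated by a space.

A=(0,0), D=(9.00,0)
B = A + 4.00·(cos89°, sin89°) = (0.0698, 3.9994)
|BD| = 9.7849
circle(B,4.00) ∩ circle(D,8.00): a=2.4397, h=3.1699
  candidates: C₊=(3.5920,5.8952) cross=31.017; C₋=(1.0007,0.1092) cross=-31.017
  mode - wants cross < 0 → take C=(1.0007,0.1092) (cross=-31.017)
ex = (C−B)/|BC| = (0.2327,-0.9725); ey = (0.9725,0.2327)
P = B + -2.24·ex + 0.90·ey = (0.4238,6.3873)

0.42 6.39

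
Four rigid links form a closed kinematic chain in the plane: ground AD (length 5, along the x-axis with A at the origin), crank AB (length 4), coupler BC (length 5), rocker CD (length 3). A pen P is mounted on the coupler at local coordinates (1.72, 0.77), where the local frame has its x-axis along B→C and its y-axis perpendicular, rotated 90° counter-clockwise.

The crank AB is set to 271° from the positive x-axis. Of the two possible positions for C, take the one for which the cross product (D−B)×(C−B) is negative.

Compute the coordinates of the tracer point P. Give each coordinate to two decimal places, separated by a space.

A=(0,0), D=(5.00,0)
B = A + 4.00·(cos271°, sin271°) = (0.0698, -3.9994)
|BD| = 6.3484
circle(B,5.00) ∩ circle(D,3.00): a=4.4344, h=2.3101
  candidates: C₊=(2.0582,0.5882) cross=14.665; C₋=(4.9689,-2.9998) cross=-14.665
  mode - wants cross < 0 → take C=(4.9689,-2.9998) (cross=-14.665)
ex = (C−B)/|BC| = (0.9798,0.1999); ey = (-0.1999,0.9798)
P = B + 1.72·ex + 0.77·ey = (1.6012,-2.9011)

1.60 -2.90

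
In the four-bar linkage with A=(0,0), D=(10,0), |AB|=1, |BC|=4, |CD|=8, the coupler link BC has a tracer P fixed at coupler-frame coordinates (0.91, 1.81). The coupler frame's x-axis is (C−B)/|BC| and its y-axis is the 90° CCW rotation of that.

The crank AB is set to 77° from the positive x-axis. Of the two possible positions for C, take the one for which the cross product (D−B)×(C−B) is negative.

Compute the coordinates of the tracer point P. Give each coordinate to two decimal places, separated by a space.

2.24 1.18

A=(0,0), D=(10.00,0)
B = A + 1.00·(cos77°, sin77°) = (0.2250, 0.9744)
|BD| = 9.8235
circle(B,4.00) ∩ circle(D,8.00): a=2.4686, h=3.1474
  candidates: C₊=(2.9936,3.8614) cross=30.918; C₋=(2.3692,-2.4023) cross=-30.918
  mode - wants cross < 0 → take C=(2.3692,-2.4023) (cross=-30.918)
ex = (C−B)/|BC| = (0.5361,-0.8442); ey = (0.8442,0.5361)
P = B + 0.91·ex + 1.81·ey = (2.2407,1.1765)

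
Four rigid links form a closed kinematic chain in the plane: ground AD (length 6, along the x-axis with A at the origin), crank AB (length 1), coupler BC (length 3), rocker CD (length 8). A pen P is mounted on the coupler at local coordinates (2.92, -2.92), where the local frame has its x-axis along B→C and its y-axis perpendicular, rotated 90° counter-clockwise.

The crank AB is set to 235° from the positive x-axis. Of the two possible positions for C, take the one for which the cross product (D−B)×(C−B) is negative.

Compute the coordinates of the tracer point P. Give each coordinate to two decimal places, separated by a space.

A=(0,0), D=(6.00,0)
B = A + 1.00·(cos235°, sin235°) = (-0.5736, -0.8192)
|BD| = 6.6244
circle(B,3.00) ∩ circle(D,8.00): a=-0.8391, h=2.8803
  candidates: C₊=(-1.7624,1.9352) cross=19.080; C₋=(-1.0501,-3.7811) cross=-19.080
  mode - wants cross < 0 → take C=(-1.0501,-3.7811) (cross=-19.080)
ex = (C−B)/|BC| = (-0.1588,-0.9873); ey = (0.9873,-0.1588)
P = B + 2.92·ex + -2.92·ey = (-3.9203,-3.2383)

-3.92 -3.24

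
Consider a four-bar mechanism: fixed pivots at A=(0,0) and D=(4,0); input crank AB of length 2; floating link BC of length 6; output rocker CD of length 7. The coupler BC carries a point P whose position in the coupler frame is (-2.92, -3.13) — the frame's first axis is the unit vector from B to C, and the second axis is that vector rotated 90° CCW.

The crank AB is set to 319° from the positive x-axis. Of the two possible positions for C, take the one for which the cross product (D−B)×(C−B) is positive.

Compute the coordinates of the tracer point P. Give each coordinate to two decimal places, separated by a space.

A=(0,0), D=(4.00,0)
B = A + 2.00·(cos319°, sin319°) = (1.5094, -1.3121)
|BD| = 2.8151
circle(B,6.00) ∩ circle(D,7.00): a=-0.9015, h=5.9319
  candidates: C₊=(-2.0530,3.5158) cross=16.699; C₋=(3.4768,-6.9804) cross=-16.699
  mode + wants cross > 0 → take C=(-2.0530,3.5158) (cross=16.699)
ex = (C−B)/|BC| = (-0.5937,0.8047); ey = (-0.8047,-0.5937)
P = B + -2.92·ex + -3.13·ey = (5.7617,-1.8033)

5.76 -1.80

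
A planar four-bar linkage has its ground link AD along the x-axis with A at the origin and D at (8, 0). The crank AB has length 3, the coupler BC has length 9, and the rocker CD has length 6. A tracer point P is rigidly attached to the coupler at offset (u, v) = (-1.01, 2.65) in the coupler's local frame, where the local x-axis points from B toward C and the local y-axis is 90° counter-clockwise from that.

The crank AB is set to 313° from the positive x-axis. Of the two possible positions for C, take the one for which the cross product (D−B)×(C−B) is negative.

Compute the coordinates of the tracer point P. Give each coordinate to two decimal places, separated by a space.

A=(0,0), D=(8.00,0)
B = A + 3.00·(cos313°, sin313°) = (2.0460, -2.1941)
|BD| = 6.3454
circle(B,9.00) ∩ circle(D,6.00): a=6.7186, h=5.9884
  candidates: C₊=(6.2795,5.7480) cross=37.999; C₋=(10.4208,-5.4900) cross=-37.999
  mode - wants cross < 0 → take C=(10.4208,-5.4900) (cross=-37.999)
ex = (C−B)/|BC| = (0.9305,-0.3662); ey = (0.3662,0.9305)
P = B + -1.01·ex + 2.65·ey = (2.0766,0.6417)

2.08 0.64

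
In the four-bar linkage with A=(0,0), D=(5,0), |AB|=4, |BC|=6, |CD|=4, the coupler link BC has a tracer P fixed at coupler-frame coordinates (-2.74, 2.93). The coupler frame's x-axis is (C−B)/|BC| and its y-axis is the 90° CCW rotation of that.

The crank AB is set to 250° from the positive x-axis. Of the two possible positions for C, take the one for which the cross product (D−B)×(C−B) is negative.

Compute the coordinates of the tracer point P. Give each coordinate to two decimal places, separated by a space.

-4.00 -0.73

A=(0,0), D=(5.00,0)
B = A + 4.00·(cos250°, sin250°) = (-1.3681, -3.7588)
|BD| = 7.3946
circle(B,6.00) ∩ circle(D,4.00): a=5.0497, h=3.2405
  candidates: C₊=(1.3334,1.5987) cross=23.963; C₋=(4.6277,-3.9826) cross=-23.963
  mode - wants cross < 0 → take C=(4.6277,-3.9826) (cross=-23.963)
ex = (C−B)/|BC| = (0.9993,-0.0373); ey = (0.0373,0.9993)
P = B + -2.74·ex + 2.93·ey = (-3.9968,-0.7286)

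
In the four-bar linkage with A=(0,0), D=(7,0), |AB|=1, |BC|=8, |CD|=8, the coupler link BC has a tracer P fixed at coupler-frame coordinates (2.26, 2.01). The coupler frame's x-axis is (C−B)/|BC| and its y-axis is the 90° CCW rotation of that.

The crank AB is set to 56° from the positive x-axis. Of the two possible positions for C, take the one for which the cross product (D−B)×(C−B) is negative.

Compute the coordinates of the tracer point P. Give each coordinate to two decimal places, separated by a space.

A=(0,0), D=(7.00,0)
B = A + 1.00·(cos56°, sin56°) = (0.5592, 0.8290)
|BD| = 6.4939
circle(B,8.00) ∩ circle(D,8.00): a=3.2470, h=7.3114
  candidates: C₊=(4.7130,7.6661) cross=47.480; C₋=(2.8462,-6.8371) cross=-47.480
  mode - wants cross < 0 → take C=(2.8462,-6.8371) (cross=-47.480)
ex = (C−B)/|BC| = (0.2859,-0.9583); ey = (0.9583,0.2859)
P = B + 2.26·ex + 2.01·ey = (3.1314,-0.7620)

3.13 -0.76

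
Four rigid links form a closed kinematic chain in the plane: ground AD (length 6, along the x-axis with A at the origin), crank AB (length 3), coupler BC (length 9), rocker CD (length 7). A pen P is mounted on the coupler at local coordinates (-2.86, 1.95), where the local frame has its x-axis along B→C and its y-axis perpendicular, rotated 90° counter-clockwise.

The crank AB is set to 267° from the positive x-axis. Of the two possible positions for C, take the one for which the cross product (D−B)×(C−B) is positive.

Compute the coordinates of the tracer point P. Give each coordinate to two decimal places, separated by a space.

A=(0,0), D=(6.00,0)
B = A + 3.00·(cos267°, sin267°) = (-0.1570, -2.9959)
|BD| = 6.8472
circle(B,9.00) ∩ circle(D,7.00): a=5.7603, h=6.9151
  candidates: C₊=(1.9971,5.7425) cross=47.349; C₋=(8.0483,-6.6936) cross=-47.349
  mode + wants cross > 0 → take C=(1.9971,5.7425) (cross=47.349)
ex = (C−B)/|BC| = (0.2393,0.9709); ey = (-0.9709,0.2393)
P = B + -2.86·ex + 1.95·ey = (-2.7349,-5.3060)

-2.73 -5.31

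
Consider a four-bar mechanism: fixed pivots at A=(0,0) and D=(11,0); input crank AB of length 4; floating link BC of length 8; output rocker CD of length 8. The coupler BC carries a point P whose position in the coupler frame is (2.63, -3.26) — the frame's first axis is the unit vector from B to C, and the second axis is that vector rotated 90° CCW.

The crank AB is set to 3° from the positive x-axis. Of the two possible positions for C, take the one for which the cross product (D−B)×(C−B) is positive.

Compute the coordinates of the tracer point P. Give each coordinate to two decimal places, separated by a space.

8.10 1.02

A=(0,0), D=(11.00,0)
B = A + 4.00·(cos3°, sin3°) = (3.9945, 0.2093)
|BD| = 7.0086
circle(B,8.00) ∩ circle(D,8.00): a=3.5043, h=7.1917
  candidates: C₊=(7.7121,7.2931) cross=50.403; C₋=(7.2824,-7.0838) cross=-50.403
  mode + wants cross > 0 → take C=(7.7121,7.2931) (cross=50.403)
ex = (C−B)/|BC| = (0.4647,0.8855); ey = (-0.8855,0.4647)
P = B + 2.63·ex + -3.26·ey = (8.1033,1.0232)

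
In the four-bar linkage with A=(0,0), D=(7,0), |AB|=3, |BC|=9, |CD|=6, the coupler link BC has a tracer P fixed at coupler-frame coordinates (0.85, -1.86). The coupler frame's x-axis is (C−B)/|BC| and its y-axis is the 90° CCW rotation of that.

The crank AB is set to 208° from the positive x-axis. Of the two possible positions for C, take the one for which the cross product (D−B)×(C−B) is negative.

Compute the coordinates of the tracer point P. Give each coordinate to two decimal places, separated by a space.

-2.80 -3.45

A=(0,0), D=(7.00,0)
B = A + 3.00·(cos208°, sin208°) = (-2.6488, -1.4084)
|BD| = 9.7511
circle(B,9.00) ∩ circle(D,6.00): a=7.1830, h=5.4226
  candidates: C₊=(3.6756,4.9948) cross=52.876; C₋=(5.2420,-5.7367) cross=-52.876
  mode - wants cross < 0 → take C=(5.2420,-5.7367) (cross=-52.876)
ex = (C−B)/|BC| = (0.8768,-0.4809); ey = (0.4809,0.8768)
P = B + 0.85·ex + -1.86·ey = (-2.7981,-3.4480)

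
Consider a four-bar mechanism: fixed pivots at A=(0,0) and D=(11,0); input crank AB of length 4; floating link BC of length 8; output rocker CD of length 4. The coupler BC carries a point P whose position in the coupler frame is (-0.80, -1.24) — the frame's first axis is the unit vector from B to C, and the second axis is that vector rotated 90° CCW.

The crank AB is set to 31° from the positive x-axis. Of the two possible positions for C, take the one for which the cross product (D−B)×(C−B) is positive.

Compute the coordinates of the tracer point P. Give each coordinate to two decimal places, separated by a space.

A=(0,0), D=(11.00,0)
B = A + 4.00·(cos31°, sin31°) = (3.4287, 2.0602)
|BD| = 7.8466
circle(B,8.00) ∩ circle(D,4.00): a=6.9820, h=3.9054
  candidates: C₊=(11.1911,3.9954) cross=30.644; C₋=(9.1403,-3.5414) cross=-30.644
  mode + wants cross > 0 → take C=(11.1911,3.9954) (cross=30.644)
ex = (C−B)/|BC| = (0.9703,0.2419); ey = (-0.2419,0.9703)
P = B + -0.80·ex + -1.24·ey = (2.9524,0.6635)

2.95 0.66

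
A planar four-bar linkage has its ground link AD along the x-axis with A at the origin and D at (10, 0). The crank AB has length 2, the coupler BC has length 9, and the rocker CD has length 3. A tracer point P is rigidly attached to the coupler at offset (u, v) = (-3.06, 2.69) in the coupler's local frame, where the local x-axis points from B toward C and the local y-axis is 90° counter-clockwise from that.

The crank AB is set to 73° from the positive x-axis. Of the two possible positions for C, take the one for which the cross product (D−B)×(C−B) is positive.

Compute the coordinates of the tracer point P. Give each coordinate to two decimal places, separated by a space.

-2.77 4.23

A=(0,0), D=(10.00,0)
B = A + 2.00·(cos73°, sin73°) = (0.5847, 1.9126)
|BD| = 9.6076
circle(B,9.00) ∩ circle(D,3.00): a=8.5508, h=2.8077
  candidates: C₊=(9.5234,2.9619) cross=26.975; C₋=(8.4055,-2.5412) cross=-26.975
  mode + wants cross > 0 → take C=(9.5234,2.9619) (cross=26.975)
ex = (C−B)/|BC| = (0.9932,0.1166); ey = (-0.1166,0.9932)
P = B + -3.06·ex + 2.69·ey = (-2.7680,4.2275)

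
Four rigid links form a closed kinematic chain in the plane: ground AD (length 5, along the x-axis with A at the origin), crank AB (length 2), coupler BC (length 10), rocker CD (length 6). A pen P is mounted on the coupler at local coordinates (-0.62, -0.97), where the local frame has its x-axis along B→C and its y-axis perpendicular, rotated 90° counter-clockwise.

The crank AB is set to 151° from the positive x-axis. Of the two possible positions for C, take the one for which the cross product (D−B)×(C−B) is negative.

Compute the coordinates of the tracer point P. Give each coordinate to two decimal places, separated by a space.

A=(0,0), D=(5.00,0)
B = A + 2.00·(cos151°, sin151°) = (-1.7492, 0.9696)
|BD| = 6.8185
circle(B,10.00) ∩ circle(D,6.00): a=8.1024, h=5.8610
  candidates: C₊=(7.1042,5.6189) cross=39.964; C₋=(5.4373,-5.9840) cross=-39.964
  mode - wants cross < 0 → take C=(5.4373,-5.9840) (cross=-39.964)
ex = (C−B)/|BC| = (0.7187,-0.6954); ey = (0.6954,0.7187)
P = B + -0.62·ex + -0.97·ey = (-2.8693,0.7037)

-2.87 0.70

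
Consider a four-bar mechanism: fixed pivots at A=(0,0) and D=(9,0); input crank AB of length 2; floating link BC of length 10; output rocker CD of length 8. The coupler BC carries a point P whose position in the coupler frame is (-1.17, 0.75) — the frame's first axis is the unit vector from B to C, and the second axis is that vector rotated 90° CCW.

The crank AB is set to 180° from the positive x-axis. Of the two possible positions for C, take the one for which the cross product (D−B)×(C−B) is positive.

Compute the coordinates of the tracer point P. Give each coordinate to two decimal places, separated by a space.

A=(0,0), D=(9.00,0)
B = A + 2.00·(cos180°, sin180°) = (-2.0000, 0.0000)
|BD| = 11.0000
circle(B,10.00) ∩ circle(D,8.00): a=7.1364, h=7.0052
  candidates: C₊=(5.1364,7.0052) cross=77.057; C₋=(5.1364,-7.0052) cross=-77.057
  mode + wants cross > 0 → take C=(5.1364,7.0052) (cross=77.057)
ex = (C−B)/|BC| = (0.7136,0.7005); ey = (-0.7005,0.7136)
P = B + -1.17·ex + 0.75·ey = (-3.3603,-0.2844)

-3.36 -0.28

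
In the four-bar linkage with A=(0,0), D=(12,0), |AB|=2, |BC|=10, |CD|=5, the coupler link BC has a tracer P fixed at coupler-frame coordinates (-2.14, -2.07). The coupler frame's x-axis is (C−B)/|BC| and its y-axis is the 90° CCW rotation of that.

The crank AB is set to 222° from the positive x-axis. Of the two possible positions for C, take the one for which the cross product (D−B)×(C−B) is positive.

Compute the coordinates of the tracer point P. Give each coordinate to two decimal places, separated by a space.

-2.64 -4.08

A=(0,0), D=(12.00,0)
B = A + 2.00·(cos222°, sin222°) = (-1.4863, -1.3383)
|BD| = 13.5525
circle(B,10.00) ∩ circle(D,5.00): a=9.5433, h=2.9876
  candidates: C₊=(7.7153,2.5771) cross=40.490; C₋=(8.3054,-3.3689) cross=-40.490
  mode + wants cross > 0 → take C=(7.7153,2.5771) (cross=40.490)
ex = (C−B)/|BC| = (0.9202,0.3915); ey = (-0.3915,0.9202)
P = B + -2.14·ex + -2.07·ey = (-2.6450,-4.0809)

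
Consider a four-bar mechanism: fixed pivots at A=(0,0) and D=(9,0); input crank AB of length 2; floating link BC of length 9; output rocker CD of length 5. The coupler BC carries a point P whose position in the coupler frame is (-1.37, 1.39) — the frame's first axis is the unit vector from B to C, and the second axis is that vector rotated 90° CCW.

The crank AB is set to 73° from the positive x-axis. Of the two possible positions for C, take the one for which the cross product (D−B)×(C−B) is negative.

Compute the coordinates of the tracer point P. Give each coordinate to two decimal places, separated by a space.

A=(0,0), D=(9.00,0)
B = A + 2.00·(cos73°, sin73°) = (0.5847, 1.9126)
|BD| = 8.6299
circle(B,9.00) ∩ circle(D,5.00): a=7.5595, h=4.8841
  candidates: C₊=(9.0387,4.9999) cross=42.149; C₋=(6.8738,-4.5254) cross=-42.149
  mode - wants cross < 0 → take C=(6.8738,-4.5254) (cross=-42.149)
ex = (C−B)/|BC| = (0.6988,-0.7153); ey = (0.7153,0.6988)
P = B + -1.37·ex + 1.39·ey = (0.6217,3.8639)

0.62 3.86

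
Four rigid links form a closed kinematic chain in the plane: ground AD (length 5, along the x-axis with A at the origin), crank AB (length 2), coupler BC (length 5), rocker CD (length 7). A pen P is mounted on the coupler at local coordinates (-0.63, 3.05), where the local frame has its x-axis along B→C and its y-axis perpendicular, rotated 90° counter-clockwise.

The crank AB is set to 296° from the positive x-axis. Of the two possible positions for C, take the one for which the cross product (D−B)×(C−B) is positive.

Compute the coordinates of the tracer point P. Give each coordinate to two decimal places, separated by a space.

-1.51 -3.80

A=(0,0), D=(5.00,0)
B = A + 2.00·(cos296°, sin296°) = (0.8767, -1.7976)
|BD| = 4.4981
circle(B,5.00) ∩ circle(D,7.00): a=-0.4188, h=4.9824
  candidates: C₊=(-1.4983,2.6023) cross=22.411; C₋=(2.4840,-6.5322) cross=-22.411
  mode + wants cross > 0 → take C=(-1.4983,2.6023) (cross=22.411)
ex = (C−B)/|BC| = (-0.4750,0.8800); ey = (-0.8800,-0.4750)
P = B + -0.63·ex + 3.05·ey = (-1.5079,-3.8008)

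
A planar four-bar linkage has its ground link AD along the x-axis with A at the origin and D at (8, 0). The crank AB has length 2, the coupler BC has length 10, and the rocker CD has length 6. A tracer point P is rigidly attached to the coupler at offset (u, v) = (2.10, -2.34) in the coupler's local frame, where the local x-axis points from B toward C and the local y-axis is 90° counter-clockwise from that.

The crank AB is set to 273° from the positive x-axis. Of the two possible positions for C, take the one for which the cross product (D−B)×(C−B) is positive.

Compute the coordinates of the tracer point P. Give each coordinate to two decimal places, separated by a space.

3.24 -1.83

A=(0,0), D=(8.00,0)
B = A + 2.00·(cos273°, sin273°) = (0.1047, -1.9973)
|BD| = 8.1440
circle(B,10.00) ∩ circle(D,6.00): a=8.0013, h=5.9983
  candidates: C₊=(6.3906,5.7801) cross=48.850; C₋=(9.3326,-5.8501) cross=-48.850
  mode + wants cross > 0 → take C=(6.3906,5.7801) (cross=48.850)
ex = (C−B)/|BC| = (0.6286,0.7777); ey = (-0.7777,0.6286)
P = B + 2.10·ex + -2.34·ey = (3.2446,-1.8349)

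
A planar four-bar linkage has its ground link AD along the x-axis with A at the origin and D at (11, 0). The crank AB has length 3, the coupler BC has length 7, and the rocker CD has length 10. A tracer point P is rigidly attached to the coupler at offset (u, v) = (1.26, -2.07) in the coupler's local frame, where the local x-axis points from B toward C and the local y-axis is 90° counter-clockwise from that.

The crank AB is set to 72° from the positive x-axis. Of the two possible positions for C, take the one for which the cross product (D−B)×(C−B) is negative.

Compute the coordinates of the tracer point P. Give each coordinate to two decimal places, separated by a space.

-0.95 1.33

A=(0,0), D=(11.00,0)
B = A + 3.00·(cos72°, sin72°) = (0.9271, 2.8532)
|BD| = 10.4692
circle(B,7.00) ∩ circle(D,10.00): a=2.7989, h=6.4161
  candidates: C₊=(5.3686,8.2636) cross=67.171; C₋=(1.8714,-4.0828) cross=-67.171
  mode - wants cross < 0 → take C=(1.8714,-4.0828) (cross=-67.171)
ex = (C−B)/|BC| = (0.1349,-0.9909); ey = (0.9909,0.1349)
P = B + 1.26·ex + -2.07·ey = (-0.9540,1.3254)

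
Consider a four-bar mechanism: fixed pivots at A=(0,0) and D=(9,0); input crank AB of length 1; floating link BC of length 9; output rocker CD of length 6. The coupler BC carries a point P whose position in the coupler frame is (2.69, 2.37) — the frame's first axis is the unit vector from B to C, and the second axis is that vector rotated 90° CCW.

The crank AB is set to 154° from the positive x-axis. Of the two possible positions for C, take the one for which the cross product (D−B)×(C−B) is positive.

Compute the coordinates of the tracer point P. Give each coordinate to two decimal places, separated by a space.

0.00 3.91

A=(0,0), D=(9.00,0)
B = A + 1.00·(cos154°, sin154°) = (-0.8988, 0.4384)
|BD| = 9.9085
circle(B,9.00) ∩ circle(D,6.00): a=7.2250, h=5.3665
  candidates: C₊=(6.5566,5.4799) cross=53.174; C₋=(6.0817,-5.2425) cross=-53.174
  mode + wants cross > 0 → take C=(6.5566,5.4799) (cross=53.174)
ex = (C−B)/|BC| = (0.8284,0.5602); ey = (-0.5602,0.8284)
P = B + 2.69·ex + 2.37·ey = (0.0019,3.9085)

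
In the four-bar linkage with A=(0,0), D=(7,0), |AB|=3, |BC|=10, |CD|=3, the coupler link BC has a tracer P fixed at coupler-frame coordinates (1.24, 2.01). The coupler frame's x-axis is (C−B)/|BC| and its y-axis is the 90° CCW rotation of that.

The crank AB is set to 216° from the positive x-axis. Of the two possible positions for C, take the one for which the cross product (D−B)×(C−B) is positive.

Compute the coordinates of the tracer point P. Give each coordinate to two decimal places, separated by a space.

-2.28 0.59

A=(0,0), D=(7.00,0)
B = A + 3.00·(cos216°, sin216°) = (-2.4271, -1.7634)
|BD| = 9.5906
circle(B,10.00) ∩ circle(D,3.00): a=9.5395, h=2.9996
  candidates: C₊=(6.3983,2.9390) cross=28.767; C₋=(7.5014,-2.9578) cross=-28.767
  mode + wants cross > 0 → take C=(6.3983,2.9390) (cross=28.767)
ex = (C−B)/|BC| = (0.8825,0.4702); ey = (-0.4702,0.8825)
P = B + 1.24·ex + 2.01·ey = (-2.2779,0.5936)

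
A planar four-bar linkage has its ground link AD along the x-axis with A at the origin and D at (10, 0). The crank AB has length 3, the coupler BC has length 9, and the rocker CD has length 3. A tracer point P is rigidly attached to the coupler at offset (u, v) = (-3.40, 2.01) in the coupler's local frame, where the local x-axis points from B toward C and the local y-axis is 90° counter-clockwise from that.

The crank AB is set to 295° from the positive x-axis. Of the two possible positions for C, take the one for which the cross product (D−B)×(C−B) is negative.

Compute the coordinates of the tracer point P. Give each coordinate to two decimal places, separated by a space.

A=(0,0), D=(10.00,0)
B = A + 3.00·(cos295°, sin295°) = (1.2679, -2.7189)
|BD| = 9.1456
circle(B,9.00) ∩ circle(D,3.00): a=8.5091, h=2.9317
  candidates: C₊=(8.5207,2.6099) cross=26.812; C₋=(10.2638,-2.9884) cross=-26.812
  mode - wants cross < 0 → take C=(10.2638,-2.9884) (cross=-26.812)
ex = (C−B)/|BC| = (0.9996,-0.0299); ey = (0.0299,0.9996)
P = B + -3.40·ex + 2.01·ey = (-2.0704,-0.6080)

-2.07 -0.61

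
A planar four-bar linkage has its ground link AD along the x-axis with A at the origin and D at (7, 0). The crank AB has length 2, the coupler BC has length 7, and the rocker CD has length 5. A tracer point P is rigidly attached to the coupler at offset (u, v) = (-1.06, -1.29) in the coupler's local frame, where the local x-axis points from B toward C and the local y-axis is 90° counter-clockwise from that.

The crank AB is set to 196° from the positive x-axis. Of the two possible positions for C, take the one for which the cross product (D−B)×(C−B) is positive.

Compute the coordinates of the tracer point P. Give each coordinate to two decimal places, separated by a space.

-1.98 -2.22

A=(0,0), D=(7.00,0)
B = A + 2.00·(cos196°, sin196°) = (-1.9225, -0.5513)
|BD| = 8.9395
circle(B,7.00) ∩ circle(D,5.00): a=5.8121, h=3.9012
  candidates: C₊=(3.6380,3.7009) cross=34.875; C₋=(4.1191,-4.0866) cross=-34.875
  mode + wants cross > 0 → take C=(3.6380,3.7009) (cross=34.875)
ex = (C−B)/|BC| = (0.7944,0.6075); ey = (-0.6075,0.7944)
P = B + -1.06·ex + -1.29·ey = (-1.9809,-2.2199)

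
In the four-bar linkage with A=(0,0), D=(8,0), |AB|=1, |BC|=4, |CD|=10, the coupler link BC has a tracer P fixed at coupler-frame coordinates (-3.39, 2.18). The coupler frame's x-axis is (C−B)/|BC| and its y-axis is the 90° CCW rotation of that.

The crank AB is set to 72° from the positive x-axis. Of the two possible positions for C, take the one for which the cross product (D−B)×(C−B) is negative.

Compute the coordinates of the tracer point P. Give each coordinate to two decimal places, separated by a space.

A=(0,0), D=(8.00,0)
B = A + 1.00·(cos72°, sin72°) = (0.3090, 0.9511)
|BD| = 7.7496
circle(B,4.00) ∩ circle(D,10.00): a=-1.5449, h=3.6896
  candidates: C₊=(-0.7714,4.8024) cross=28.593; C₋=(-1.6770,-2.5211) cross=-28.593
  mode - wants cross < 0 → take C=(-1.6770,-2.5211) (cross=-28.593)
ex = (C−B)/|BC| = (-0.4965,-0.8680); ey = (0.8680,-0.4965)
P = B + -3.39·ex + 2.18·ey = (3.8845,2.8113)

3.88 2.81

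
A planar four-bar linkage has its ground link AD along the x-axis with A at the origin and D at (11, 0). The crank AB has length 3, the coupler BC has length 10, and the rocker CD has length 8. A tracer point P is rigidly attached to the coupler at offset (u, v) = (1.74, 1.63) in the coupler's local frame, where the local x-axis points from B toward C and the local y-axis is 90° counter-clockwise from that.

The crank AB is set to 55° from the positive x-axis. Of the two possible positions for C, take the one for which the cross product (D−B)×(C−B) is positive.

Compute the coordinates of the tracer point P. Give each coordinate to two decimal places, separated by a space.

2.28 4.78

A=(0,0), D=(11.00,0)
B = A + 3.00·(cos55°, sin55°) = (1.7207, 2.4575)
|BD| = 9.5992
circle(B,10.00) ∩ circle(D,8.00): a=6.6747, h=7.4463
  candidates: C₊=(10.0794,7.9468) cross=71.479; C₋=(6.2667,-6.4495) cross=-71.479
  mode + wants cross > 0 → take C=(10.0794,7.9468) (cross=71.479)
ex = (C−B)/|BC| = (0.8359,0.5489); ey = (-0.5489,0.8359)
P = B + 1.74·ex + 1.63·ey = (2.2804,4.7751)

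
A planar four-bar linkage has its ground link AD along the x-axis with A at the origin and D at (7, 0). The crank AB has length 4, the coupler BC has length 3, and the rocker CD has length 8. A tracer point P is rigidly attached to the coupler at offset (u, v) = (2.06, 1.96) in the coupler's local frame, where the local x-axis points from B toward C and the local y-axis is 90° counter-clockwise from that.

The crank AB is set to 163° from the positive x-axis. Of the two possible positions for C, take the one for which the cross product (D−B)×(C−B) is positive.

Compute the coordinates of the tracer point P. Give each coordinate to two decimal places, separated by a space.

-2.03 3.37

A=(0,0), D=(7.00,0)
B = A + 4.00·(cos163°, sin163°) = (-3.8252, 1.1695)
|BD| = 10.8882
circle(B,3.00) ∩ circle(D,8.00): a=2.9184, h=0.6948
  candidates: C₊=(-0.8490,1.5468) cross=7.565; C₋=(-0.9983,0.1653) cross=-7.565
  mode + wants cross > 0 → take C=(-0.8490,1.5468) (cross=7.565)
ex = (C−B)/|BC| = (0.9921,0.1258); ey = (-0.1258,0.9921)
P = B + 2.06·ex + 1.96·ey = (-2.0281,3.3730)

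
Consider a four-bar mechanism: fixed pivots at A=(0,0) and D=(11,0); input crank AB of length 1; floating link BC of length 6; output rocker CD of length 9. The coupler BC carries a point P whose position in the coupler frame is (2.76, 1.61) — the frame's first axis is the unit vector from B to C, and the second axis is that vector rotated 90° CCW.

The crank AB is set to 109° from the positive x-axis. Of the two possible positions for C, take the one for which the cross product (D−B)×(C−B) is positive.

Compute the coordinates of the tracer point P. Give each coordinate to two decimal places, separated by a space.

0.37 4.06

A=(0,0), D=(11.00,0)
B = A + 1.00·(cos109°, sin109°) = (-0.3256, 0.9455)
|BD| = 11.3650
circle(B,6.00) ∩ circle(D,9.00): a=3.7027, h=4.7212
  candidates: C₊=(3.7571,5.3423) cross=53.656; C₋=(2.9715,-4.0674) cross=-53.656
  mode + wants cross > 0 → take C=(3.7571,5.3423) (cross=53.656)
ex = (C−B)/|BC| = (0.6804,0.7328); ey = (-0.7328,0.6804)
P = B + 2.76·ex + 1.61·ey = (0.3727,4.0636)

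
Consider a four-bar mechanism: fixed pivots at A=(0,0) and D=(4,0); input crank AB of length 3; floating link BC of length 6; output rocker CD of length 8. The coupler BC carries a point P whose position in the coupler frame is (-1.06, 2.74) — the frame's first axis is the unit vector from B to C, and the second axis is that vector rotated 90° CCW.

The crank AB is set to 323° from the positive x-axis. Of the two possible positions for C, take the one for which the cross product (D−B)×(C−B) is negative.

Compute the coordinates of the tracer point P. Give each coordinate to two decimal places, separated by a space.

A=(0,0), D=(4.00,0)
B = A + 3.00·(cos323°, sin323°) = (2.3959, -1.8054)
|BD| = 2.4151
circle(B,6.00) ∩ circle(D,8.00): a=-4.5893, h=3.8650
  candidates: C₊=(-3.5416,-2.6691) cross=9.334; C₋=(2.2371,-7.8033) cross=-9.334
  mode - wants cross < 0 → take C=(2.2371,-7.8033) (cross=-9.334)
ex = (C−B)/|BC| = (-0.0265,-0.9996); ey = (0.9996,-0.0265)
P = B + -1.06·ex + 2.74·ey = (5.1630,-0.8183)

5.16 -0.82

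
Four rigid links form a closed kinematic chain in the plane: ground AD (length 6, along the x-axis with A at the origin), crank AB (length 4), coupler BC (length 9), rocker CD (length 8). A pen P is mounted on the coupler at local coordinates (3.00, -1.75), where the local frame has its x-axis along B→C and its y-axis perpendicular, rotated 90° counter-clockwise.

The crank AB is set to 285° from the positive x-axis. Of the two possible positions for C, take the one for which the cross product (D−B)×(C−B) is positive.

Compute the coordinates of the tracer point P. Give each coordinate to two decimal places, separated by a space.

A=(0,0), D=(6.00,0)
B = A + 4.00·(cos285°, sin285°) = (1.0353, -3.8637)
|BD| = 6.2910
circle(B,9.00) ∩ circle(D,8.00): a=4.4966, h=7.7962
  candidates: C₊=(-0.2042,5.0505) cross=49.046; C₋=(9.3720,-7.2546) cross=-49.046
  mode + wants cross > 0 → take C=(-0.2042,5.0505) (cross=49.046)
ex = (C−B)/|BC| = (-0.1377,0.9905); ey = (-0.9905,-0.1377)
P = B + 3.00·ex + -1.75·ey = (2.3554,-0.6513)

2.36 -0.65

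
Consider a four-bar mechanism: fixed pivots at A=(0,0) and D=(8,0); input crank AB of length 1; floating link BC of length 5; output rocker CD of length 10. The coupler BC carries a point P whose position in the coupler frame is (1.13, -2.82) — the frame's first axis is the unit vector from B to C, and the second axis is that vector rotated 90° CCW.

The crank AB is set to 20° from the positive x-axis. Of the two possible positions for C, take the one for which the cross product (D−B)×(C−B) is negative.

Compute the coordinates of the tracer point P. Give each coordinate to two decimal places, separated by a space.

A=(0,0), D=(8.00,0)
B = A + 1.00·(cos20°, sin20°) = (0.9397, 0.3420)
|BD| = 7.0686
circle(B,5.00) ∩ circle(D,10.00): a=-1.7709, h=4.6759
  candidates: C₊=(-0.6029,5.0981) cross=33.052; C₋=(-1.0553,-4.2427) cross=-33.052
  mode - wants cross < 0 → take C=(-1.0553,-4.2427) (cross=-33.052)
ex = (C−B)/|BC| = (-0.3990,-0.9169); ey = (0.9169,-0.3990)
P = B + 1.13·ex + -2.82·ey = (-2.0970,0.4311)

-2.10 0.43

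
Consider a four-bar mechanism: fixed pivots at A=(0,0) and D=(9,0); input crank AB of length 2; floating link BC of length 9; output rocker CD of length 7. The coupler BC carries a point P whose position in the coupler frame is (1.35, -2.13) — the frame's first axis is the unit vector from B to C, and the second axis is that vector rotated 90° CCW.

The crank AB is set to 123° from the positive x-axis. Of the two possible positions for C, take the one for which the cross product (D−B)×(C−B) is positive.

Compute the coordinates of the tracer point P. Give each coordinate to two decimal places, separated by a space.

1.20 0.61

A=(0,0), D=(9.00,0)
B = A + 2.00·(cos123°, sin123°) = (-1.0893, 1.6773)
|BD| = 10.2278
circle(B,9.00) ∩ circle(D,7.00): a=6.6782, h=6.0333
  candidates: C₊=(6.4880,6.5338) cross=61.707; C₋=(4.5091,-5.3695) cross=-61.707
  mode + wants cross > 0 → take C=(6.4880,6.5338) (cross=61.707)
ex = (C−B)/|BC| = (0.8419,0.5396); ey = (-0.5396,0.8419)
P = B + 1.35·ex + -2.13·ey = (1.1967,0.6125)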